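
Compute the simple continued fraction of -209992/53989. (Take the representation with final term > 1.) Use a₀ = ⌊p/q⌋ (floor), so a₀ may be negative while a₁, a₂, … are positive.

[-4; 9, 19, 18, 2, 2, 3]

-209992 = -4·53989 + 5964
53989 = 9·5964 + 313
5964 = 19·313 + 17
313 = 18·17 + 7
17 = 2·7 + 3
7 = 2·3 + 1
3 = 3·1 + 0  (stop)
So -209992/53989 = [-4; 9, 19, 18, 2, 2, 3].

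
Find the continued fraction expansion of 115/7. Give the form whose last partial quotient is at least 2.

[16; 2, 3]

115 = 16*7 + 3
7 = 2*3 + 1
3 = 3*1 + 0  (stop)
So 115/7 = [16; 2, 3].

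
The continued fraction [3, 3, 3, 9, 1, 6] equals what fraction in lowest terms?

2347/711

Fold from the inside: start with 6/1.
  1 + 1/6 = 7/6
  9 + 6/7 = 69/7
  3 + 7/69 = 214/69
  3 + 69/214 = 711/214
  3 + 214/711 = 2347/711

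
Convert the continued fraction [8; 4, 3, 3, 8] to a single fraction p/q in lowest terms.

Fold from the inside: start with 8/1.
  3 + 1/8 = 25/8
  3 + 8/25 = 83/25
  4 + 25/83 = 357/83
  8 + 83/357 = 2939/357

2939/357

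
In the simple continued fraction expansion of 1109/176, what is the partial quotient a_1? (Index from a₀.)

3

1109 = 6·176 + 53   →  a_0 = 6
176 = 3·53 + 17   →  a_1 = 3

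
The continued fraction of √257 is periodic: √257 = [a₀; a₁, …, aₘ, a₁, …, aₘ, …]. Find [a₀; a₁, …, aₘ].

a₀ = ⌊√257⌋ = 16.
With m₀=0, d₀=1 and mₖ₊₁ = dₖaₖ − mₖ, dₖ₊₁ = (n − mₖ₊₁²)/dₖ, aₖ₊₁ = ⌊(a₀+mₖ₊₁)/dₖ₊₁⌋:
  k=1: m=16, d=1, a=32
d=1 and a=2a₀=32 at k=1, so the next step gives (m, d) = (16, 1) again — its k=1 value — and the period has length 1.

[16; 32]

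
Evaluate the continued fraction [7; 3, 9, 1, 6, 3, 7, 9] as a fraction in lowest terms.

329495/44998

Using pₖ = aₖpₖ₋₁ + pₖ₋₂ and qₖ = aₖqₖ₋₁ + qₖ₋₂:
  k=0: a=7, p=7, q=1
  k=1: a=3, p=22, q=3
  k=2: a=9, p=205, q=28
  k=3: a=1, p=227, q=31
  k=4: a=6, p=1567, q=214
  k=5: a=3, p=4928, q=673
  k=6: a=7, p=36063, q=4925
  k=7: a=9, p=329495, q=44998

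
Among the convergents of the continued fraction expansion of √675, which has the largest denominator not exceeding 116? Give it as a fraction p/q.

√675 = [25; 1, 50, …] (period length 2).
Convergents:
  p_0/q_0 = 25/1
  p_1/q_1 = 26/1
  p_2/q_2 = 1325/51
  p_3/q_3 = 1351/52
  p_4/q_4 = 68875/2651
q_3 = 52 ≤ 116 < 2651 = q_4, so the answer is 1351/52.

1351/52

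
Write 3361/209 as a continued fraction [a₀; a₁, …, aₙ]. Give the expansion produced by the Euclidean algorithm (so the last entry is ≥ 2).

[16; 12, 3, 2, 2]

3361 = 16*209 + 17
209 = 12*17 + 5
17 = 3*5 + 2
5 = 2*2 + 1
2 = 2*1 + 0  (stop)
So 3361/209 = [16; 12, 3, 2, 2].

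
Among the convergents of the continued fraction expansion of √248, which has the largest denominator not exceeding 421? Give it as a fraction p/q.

√248 = [15; 1, 2, 1, 30, …] (period length 4).
Convergents:
  p_0/q_0 = 15/1
  p_1/q_1 = 16/1
  p_2/q_2 = 47/3
  p_3/q_3 = 63/4
  p_4/q_4 = 1937/123
  p_5/q_5 = 2000/127
  p_6/q_6 = 5937/377
  p_7/q_7 = 7937/504
q_6 = 377 ≤ 421 < 504 = q_7, so the answer is 5937/377.

5937/377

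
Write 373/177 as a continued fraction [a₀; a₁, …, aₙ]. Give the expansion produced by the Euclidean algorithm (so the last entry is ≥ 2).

373 = 2×177 + 19
177 = 9×19 + 6
19 = 3×6 + 1
6 = 6×1 + 0  (stop)
So 373/177 = [2; 9, 3, 6].

[2; 9, 3, 6]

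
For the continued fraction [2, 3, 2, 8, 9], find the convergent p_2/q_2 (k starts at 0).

16/7

Using pₖ = aₖpₖ₋₁ + pₖ₋₂, qₖ = aₖqₖ₋₁ + qₖ₋₂ (with p₋₁=1, p₋₂=0, q₋₁=0, q₋₂=1):
  k=0: a=2, p=2, q=1
  k=1: a=3, p=7, q=3
  k=2: a=2, p=16, q=7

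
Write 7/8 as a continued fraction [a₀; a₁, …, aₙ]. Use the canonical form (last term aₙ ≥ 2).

[0; 1, 7]

7 = 0·8 + 7
8 = 1·7 + 1
7 = 7·1 + 0  (stop)
So 7/8 = [0; 1, 7].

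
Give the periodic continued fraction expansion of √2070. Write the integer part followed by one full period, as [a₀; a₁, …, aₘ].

a₀ = ⌊√2070⌋ = 45.

[45; 2, 90]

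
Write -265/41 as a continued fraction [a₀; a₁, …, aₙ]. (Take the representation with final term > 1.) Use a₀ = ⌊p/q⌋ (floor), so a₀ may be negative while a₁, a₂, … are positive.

[-7; 1, 1, 6, 3]

-265 = -7×41 + 22
41 = 1×22 + 19
22 = 1×19 + 3
19 = 6×3 + 1
3 = 3×1 + 0  (stop)
So -265/41 = [-7; 1, 1, 6, 3].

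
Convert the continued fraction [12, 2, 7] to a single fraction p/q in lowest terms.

Fold from the inside: start with 7/1.
  2 + 1/7 = 15/7
  12 + 7/15 = 187/15

187/15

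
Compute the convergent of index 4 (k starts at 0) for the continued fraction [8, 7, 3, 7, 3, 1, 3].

4109/505

Using pₖ = aₖpₖ₋₁ + pₖ₋₂, qₖ = aₖqₖ₋₁ + qₖ₋₂ (with p₋₁=1, p₋₂=0, q₋₁=0, q₋₂=1):
  k=0: a=8, p=8, q=1
  k=1: a=7, p=57, q=7
  k=2: a=3, p=179, q=22
  k=3: a=7, p=1310, q=161
  k=4: a=3, p=4109, q=505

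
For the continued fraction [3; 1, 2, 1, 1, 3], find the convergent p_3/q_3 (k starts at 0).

15/4

Using pₖ = aₖpₖ₋₁ + pₖ₋₂, qₖ = aₖqₖ₋₁ + qₖ₋₂ (with p₋₁=1, p₋₂=0, q₋₁=0, q₋₂=1):
  k=0: a=3, p=3, q=1
  k=1: a=1, p=4, q=1
  k=2: a=2, p=11, q=3
  k=3: a=1, p=15, q=4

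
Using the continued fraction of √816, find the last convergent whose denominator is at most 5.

57/2

√816 = [28; 1, 1, 3, 3, 3, 1, 1, 56, …] (period length 8).
Convergents:
  p_0/q_0 = 28/1
  p_1/q_1 = 29/1
  p_2/q_2 = 57/2
  p_3/q_3 = 200/7
q_2 = 2 ≤ 5 < 7 = q_3, so the answer is 57/2.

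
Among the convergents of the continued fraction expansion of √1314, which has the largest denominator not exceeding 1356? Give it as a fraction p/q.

42049/1160

√1314 = [36; 4, 72, …] (period length 2).
Convergents:
  p_0/q_0 = 36/1
  p_1/q_1 = 145/4
  p_2/q_2 = 10476/289
  p_3/q_3 = 42049/1160
  p_4/q_4 = 3038004/83809
q_3 = 1160 ≤ 1356 < 83809 = q_4, so the answer is 42049/1160.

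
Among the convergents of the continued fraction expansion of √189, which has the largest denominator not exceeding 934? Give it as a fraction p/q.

√189 = [13; 1, 2, 1, 26, …] (period length 4).
Convergents:
  p_0/q_0 = 13/1
  p_1/q_1 = 14/1
  p_2/q_2 = 41/3
  p_3/q_3 = 55/4
  p_4/q_4 = 1471/107
  p_5/q_5 = 1526/111
  p_6/q_6 = 4523/329
  p_7/q_7 = 6049/440
  p_8/q_8 = 161797/11769
q_7 = 440 ≤ 934 < 11769 = q_8, so the answer is 6049/440.

6049/440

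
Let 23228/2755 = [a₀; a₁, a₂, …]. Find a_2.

3

23228 = 8·2755 + 1188   →  a_0 = 8
2755 = 2·1188 + 379   →  a_1 = 2
1188 = 3·379 + 51   →  a_2 = 3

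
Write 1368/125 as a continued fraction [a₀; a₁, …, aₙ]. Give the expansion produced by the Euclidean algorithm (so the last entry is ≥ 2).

[10; 1, 16, 1, 6]

1368 = 10*125 + 118
125 = 1*118 + 7
118 = 16*7 + 6
7 = 1*6 + 1
6 = 6*1 + 0  (stop)
So 1368/125 = [10; 1, 16, 1, 6].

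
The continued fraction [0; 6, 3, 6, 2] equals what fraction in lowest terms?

41/259

Using pₖ = aₖpₖ₋₁ + pₖ₋₂ and qₖ = aₖqₖ₋₁ + qₖ₋₂:
  k=0: a=0, p=0, q=1
  k=1: a=6, p=1, q=6
  k=2: a=3, p=3, q=19
  k=3: a=6, p=19, q=120
  k=4: a=2, p=41, q=259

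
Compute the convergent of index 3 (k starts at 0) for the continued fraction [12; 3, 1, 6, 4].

331/27

Using pₖ = aₖpₖ₋₁ + pₖ₋₂, qₖ = aₖqₖ₋₁ + qₖ₋₂ (with p₋₁=1, p₋₂=0, q₋₁=0, q₋₂=1):
  k=0: a=12, p=12, q=1
  k=1: a=3, p=37, q=3
  k=2: a=1, p=49, q=4
  k=3: a=6, p=331, q=27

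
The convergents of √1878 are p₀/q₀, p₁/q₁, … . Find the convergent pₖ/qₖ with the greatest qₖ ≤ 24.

√1878 = [43; 2, 1, 42, 1, 2, 86, …] (period length 6).
Convergents:
  p_0/q_0 = 43/1
  p_1/q_1 = 87/2
  p_2/q_2 = 130/3
  p_3/q_3 = 5547/128
q_2 = 3 ≤ 24 < 128 = q_3, so the answer is 130/3.

130/3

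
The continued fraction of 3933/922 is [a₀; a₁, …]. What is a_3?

3933 = 4·922 + 245   →  a_0 = 4
922 = 3·245 + 187   →  a_1 = 3
245 = 1·187 + 58   →  a_2 = 1
187 = 3·58 + 13   →  a_3 = 3

3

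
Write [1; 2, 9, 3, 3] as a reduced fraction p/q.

289/196

Using pₖ = aₖpₖ₋₁ + pₖ₋₂ and qₖ = aₖqₖ₋₁ + qₖ₋₂:
  k=0: a=1, p=1, q=1
  k=1: a=2, p=3, q=2
  k=2: a=9, p=28, q=19
  k=3: a=3, p=87, q=59
  k=4: a=3, p=289, q=196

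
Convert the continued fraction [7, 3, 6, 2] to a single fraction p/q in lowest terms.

300/41

Fold from the inside: start with 2/1.
  6 + 1/2 = 13/2
  3 + 2/13 = 41/13
  7 + 13/41 = 300/41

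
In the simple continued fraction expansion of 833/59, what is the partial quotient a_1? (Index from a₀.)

8

833 = 14·59 + 7   →  a_0 = 14
59 = 8·7 + 3   →  a_1 = 8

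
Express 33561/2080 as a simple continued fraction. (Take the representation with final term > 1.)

33561 = 16·2080 + 281
2080 = 7·281 + 113
281 = 2·113 + 55
113 = 2·55 + 3
55 = 18·3 + 1
3 = 3·1 + 0  (stop)
So 33561/2080 = [16; 7, 2, 2, 18, 3].

[16; 7, 2, 2, 18, 3]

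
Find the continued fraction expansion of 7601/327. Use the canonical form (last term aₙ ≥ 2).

7601 = 23×327 + 80
327 = 4×80 + 7
80 = 11×7 + 3
7 = 2×3 + 1
3 = 3×1 + 0  (stop)
So 7601/327 = [23; 4, 11, 2, 3].

[23; 4, 11, 2, 3]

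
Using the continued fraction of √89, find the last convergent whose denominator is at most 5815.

√89 = [9; 2, 3, 3, 2, 18, …] (period length 5).
Convergents:
  p_0/q_0 = 9/1
  p_1/q_1 = 19/2
  p_2/q_2 = 66/7
  p_3/q_3 = 217/23
  p_4/q_4 = 500/53
  p_5/q_5 = 9217/977
  p_6/q_6 = 18934/2007
  p_7/q_7 = 66019/6998
q_6 = 2007 ≤ 5815 < 6998 = q_7, so the answer is 18934/2007.

18934/2007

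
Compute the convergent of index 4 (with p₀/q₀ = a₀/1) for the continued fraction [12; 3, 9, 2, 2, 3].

Using pₖ = aₖpₖ₋₁ + pₖ₋₂, qₖ = aₖqₖ₋₁ + qₖ₋₂ (with p₋₁=1, p₋₂=0, q₋₁=0, q₋₂=1):
  k=0: a=12, p=12, q=1
  k=1: a=3, p=37, q=3
  k=2: a=9, p=345, q=28
  k=3: a=2, p=727, q=59
  k=4: a=2, p=1799, q=146

1799/146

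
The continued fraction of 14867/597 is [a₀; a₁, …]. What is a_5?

2

14867 = 24·597 + 539   →  a_0 = 24
597 = 1·539 + 58   →  a_1 = 1
539 = 9·58 + 17   →  a_2 = 9
58 = 3·17 + 7   →  a_3 = 3
17 = 2·7 + 3   →  a_4 = 2
7 = 2·3 + 1   →  a_5 = 2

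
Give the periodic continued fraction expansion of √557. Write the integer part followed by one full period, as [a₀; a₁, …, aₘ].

[23; 1, 1, 1, 1, 46]

a₀ = ⌊√557⌋ = 23.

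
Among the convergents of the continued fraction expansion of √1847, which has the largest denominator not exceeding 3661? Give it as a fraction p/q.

√1847 = [42; 1, 41, 1, 84, …] (period length 4).
Convergents:
  p_0/q_0 = 42/1
  p_1/q_1 = 43/1
  p_2/q_2 = 1805/42
  p_3/q_3 = 1848/43
  p_4/q_4 = 157037/3654
  p_5/q_5 = 158885/3697
q_4 = 3654 ≤ 3661 < 3697 = q_5, so the answer is 157037/3654.

157037/3654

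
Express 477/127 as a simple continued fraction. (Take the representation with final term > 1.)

[3; 1, 3, 10, 3]

477 = 3·127 + 96
127 = 1·96 + 31
96 = 3·31 + 3
31 = 10·3 + 1
3 = 3·1 + 0  (stop)
So 477/127 = [3; 1, 3, 10, 3].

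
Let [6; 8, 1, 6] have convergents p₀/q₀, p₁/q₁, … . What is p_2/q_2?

55/9

Using pₖ = aₖpₖ₋₁ + pₖ₋₂, qₖ = aₖqₖ₋₁ + qₖ₋₂ (with p₋₁=1, p₋₂=0, q₋₁=0, q₋₂=1):
  k=0: a=6, p=6, q=1
  k=1: a=8, p=49, q=8
  k=2: a=1, p=55, q=9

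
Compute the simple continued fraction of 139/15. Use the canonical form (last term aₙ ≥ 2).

[9; 3, 1, 3]

139 = 9*15 + 4
15 = 3*4 + 3
4 = 1*3 + 1
3 = 3*1 + 0  (stop)
So 139/15 = [9; 3, 1, 3].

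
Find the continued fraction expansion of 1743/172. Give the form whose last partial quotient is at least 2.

1743 = 10×172 + 23
172 = 7×23 + 11
23 = 2×11 + 1
11 = 11×1 + 0  (stop)
So 1743/172 = [10; 7, 2, 11].

[10; 7, 2, 11]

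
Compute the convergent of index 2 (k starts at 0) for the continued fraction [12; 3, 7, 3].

271/22

Using pₖ = aₖpₖ₋₁ + pₖ₋₂, qₖ = aₖqₖ₋₁ + qₖ₋₂ (with p₋₁=1, p₋₂=0, q₋₁=0, q₋₂=1):
  k=0: a=12, p=12, q=1
  k=1: a=3, p=37, q=3
  k=2: a=7, p=271, q=22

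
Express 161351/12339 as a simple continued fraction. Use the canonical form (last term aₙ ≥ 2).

161351 = 13×12339 + 944
12339 = 13×944 + 67
944 = 14×67 + 6
67 = 11×6 + 1
6 = 6×1 + 0  (stop)
So 161351/12339 = [13; 13, 14, 11, 6].

[13; 13, 14, 11, 6]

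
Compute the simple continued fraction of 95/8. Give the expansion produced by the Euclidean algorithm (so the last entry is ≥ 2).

95 = 11×8 + 7
8 = 1×7 + 1
7 = 7×1 + 0  (stop)
So 95/8 = [11; 1, 7].

[11; 1, 7]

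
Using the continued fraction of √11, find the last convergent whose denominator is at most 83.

199/60

√11 = [3; 3, 6, …] (period length 2).
Convergents:
  p_0/q_0 = 3/1
  p_1/q_1 = 10/3
  p_2/q_2 = 63/19
  p_3/q_3 = 199/60
  p_4/q_4 = 1257/379
q_3 = 60 ≤ 83 < 379 = q_4, so the answer is 199/60.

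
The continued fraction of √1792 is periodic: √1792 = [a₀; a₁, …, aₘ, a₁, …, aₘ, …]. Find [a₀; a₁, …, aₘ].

[42; 3, 84]

a₀ = ⌊√1792⌋ = 42.
With m₀=0, d₀=1 and mₖ₊₁ = dₖaₖ − mₖ, dₖ₊₁ = (n − mₖ₊₁²)/dₖ, aₖ₊₁ = ⌊(a₀+mₖ₊₁)/dₖ₊₁⌋:
  k=1: m=42, d=28, a=3
  k=2: m=42, d=1, a=84
d=1 and a=2a₀=84 at k=2, so the next step gives (m, d) = (42, 28) again — its k=1 value — and the period has length 2.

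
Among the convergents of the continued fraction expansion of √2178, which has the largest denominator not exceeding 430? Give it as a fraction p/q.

√2178 = [46; 1, 2, 46, 2, 1, 92, …] (period length 6).
Convergents:
  p_0/q_0 = 46/1
  p_1/q_1 = 47/1
  p_2/q_2 = 140/3
  p_3/q_3 = 6487/139
  p_4/q_4 = 13114/281
  p_5/q_5 = 19601/420
  p_6/q_6 = 1816406/38921
q_5 = 420 ≤ 430 < 38921 = q_6, so the answer is 19601/420.

19601/420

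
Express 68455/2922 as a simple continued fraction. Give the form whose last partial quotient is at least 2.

[23; 2, 2, 1, 17, 2, 3, 3]

68455 = 23·2922 + 1249
2922 = 2·1249 + 424
1249 = 2·424 + 401
424 = 1·401 + 23
401 = 17·23 + 10
23 = 2·10 + 3
10 = 3·3 + 1
3 = 3·1 + 0  (stop)
So 68455/2922 = [23; 2, 2, 1, 17, 2, 3, 3].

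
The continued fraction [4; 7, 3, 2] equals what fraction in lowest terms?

211/51

Using pₖ = aₖpₖ₋₁ + pₖ₋₂ and qₖ = aₖqₖ₋₁ + qₖ₋₂:
  k=0: a=4, p=4, q=1
  k=1: a=7, p=29, q=7
  k=2: a=3, p=91, q=22
  k=3: a=2, p=211, q=51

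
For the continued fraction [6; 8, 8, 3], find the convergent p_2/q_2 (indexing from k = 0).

Using pₖ = aₖpₖ₋₁ + pₖ₋₂, qₖ = aₖqₖ₋₁ + qₖ₋₂ (with p₋₁=1, p₋₂=0, q₋₁=0, q₋₂=1):
  k=0: a=6, p=6, q=1
  k=1: a=8, p=49, q=8
  k=2: a=8, p=398, q=65

398/65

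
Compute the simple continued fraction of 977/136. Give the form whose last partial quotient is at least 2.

977 = 7×136 + 25
136 = 5×25 + 11
25 = 2×11 + 3
11 = 3×3 + 2
3 = 1×2 + 1
2 = 2×1 + 0  (stop)
So 977/136 = [7; 5, 2, 3, 1, 2].

[7; 5, 2, 3, 1, 2]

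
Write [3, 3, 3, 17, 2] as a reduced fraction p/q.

Using pₖ = aₖpₖ₋₁ + pₖ₋₂ and qₖ = aₖqₖ₋₁ + qₖ₋₂:
  k=0: a=3, p=3, q=1
  k=1: a=3, p=10, q=3
  k=2: a=3, p=33, q=10
  k=3: a=17, p=571, q=173
  k=4: a=2, p=1175, q=356

1175/356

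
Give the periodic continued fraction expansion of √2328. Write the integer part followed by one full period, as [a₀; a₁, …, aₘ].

a₀ = ⌊√2328⌋ = 48.
With m₀=0, d₀=1 and mₖ₊₁ = dₖaₖ − mₖ, dₖ₊₁ = (n − mₖ₊₁²)/dₖ, aₖ₊₁ = ⌊(a₀+mₖ₊₁)/dₖ₊₁⌋:
  k=1: m=48, d=24, a=4
  k=2: m=48, d=1, a=96
d=1 and a=2a₀=96 at k=2, so the next step gives (m, d) = (48, 24) again — its k=1 value — and the period has length 2.

[48; 4, 96]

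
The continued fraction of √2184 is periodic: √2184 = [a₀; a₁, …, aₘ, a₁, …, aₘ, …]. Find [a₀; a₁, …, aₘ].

a₀ = ⌊√2184⌋ = 46.
With m₀=0, d₀=1 and mₖ₊₁ = dₖaₖ − mₖ, dₖ₊₁ = (n − mₖ₊₁²)/dₖ, aₖ₊₁ = ⌊(a₀+mₖ₊₁)/dₖ₊₁⌋:
  k=1: m=46, d=68, a=1
  k=2: m=22, d=25, a=2
  k=3: m=28, d=56, a=1
  k=4: m=28, d=25, a=2
  k=5: m=22, d=68, a=1
  k=6: m=46, d=1, a=92
d=1 and a=2a₀=92 at k=6, so the next step gives (m, d) = (46, 68) again — its k=1 value — and the period has length 6.

[46; 1, 2, 1, 2, 1, 92]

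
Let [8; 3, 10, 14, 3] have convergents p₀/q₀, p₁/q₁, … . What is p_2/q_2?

258/31

Using pₖ = aₖpₖ₋₁ + pₖ₋₂, qₖ = aₖqₖ₋₁ + qₖ₋₂ (with p₋₁=1, p₋₂=0, q₋₁=0, q₋₂=1):
  k=0: a=8, p=8, q=1
  k=1: a=3, p=25, q=3
  k=2: a=10, p=258, q=31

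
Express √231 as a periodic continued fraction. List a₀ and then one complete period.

[15; 5, 30]

a₀ = ⌊√231⌋ = 15.
With m₀=0, d₀=1 and mₖ₊₁ = dₖaₖ − mₖ, dₖ₊₁ = (n − mₖ₊₁²)/dₖ, aₖ₊₁ = ⌊(a₀+mₖ₊₁)/dₖ₊₁⌋:
  k=1: m=15, d=6, a=5
  k=2: m=15, d=1, a=30
d=1 and a=2a₀=30 at k=2, so the next step gives (m, d) = (15, 6) again — its k=1 value — and the period has length 2.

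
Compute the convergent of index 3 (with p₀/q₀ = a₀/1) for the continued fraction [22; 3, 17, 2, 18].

2389/107

Using pₖ = aₖpₖ₋₁ + pₖ₋₂, qₖ = aₖqₖ₋₁ + qₖ₋₂ (with p₋₁=1, p₋₂=0, q₋₁=0, q₋₂=1):
  k=0: a=22, p=22, q=1
  k=1: a=3, p=67, q=3
  k=2: a=17, p=1161, q=52
  k=3: a=2, p=2389, q=107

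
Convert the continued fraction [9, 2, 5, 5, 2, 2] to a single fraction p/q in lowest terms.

Using pₖ = aₖpₖ₋₁ + pₖ₋₂ and qₖ = aₖqₖ₋₁ + qₖ₋₂:
  k=0: a=9, p=9, q=1
  k=1: a=2, p=19, q=2
  k=2: a=5, p=104, q=11
  k=3: a=5, p=539, q=57
  k=4: a=2, p=1182, q=125
  k=5: a=2, p=2903, q=307

2903/307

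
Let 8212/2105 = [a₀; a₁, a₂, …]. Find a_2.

9

8212 = 3·2105 + 1897   →  a_0 = 3
2105 = 1·1897 + 208   →  a_1 = 1
1897 = 9·208 + 25   →  a_2 = 9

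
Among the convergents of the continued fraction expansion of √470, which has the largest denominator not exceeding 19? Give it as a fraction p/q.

65/3

√470 = [21; 1, 2, 8, 2, 1, 42, …] (period length 6).
Convergents:
  p_0/q_0 = 21/1
  p_1/q_1 = 22/1
  p_2/q_2 = 65/3
  p_3/q_3 = 542/25
q_2 = 3 ≤ 19 < 25 = q_3, so the answer is 65/3.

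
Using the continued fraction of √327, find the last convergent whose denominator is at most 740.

√327 = [18; 12, 36, …] (period length 2).
Convergents:
  p_0/q_0 = 18/1
  p_1/q_1 = 217/12
  p_2/q_2 = 7830/433
  p_3/q_3 = 94177/5208
q_2 = 433 ≤ 740 < 5208 = q_3, so the answer is 7830/433.

7830/433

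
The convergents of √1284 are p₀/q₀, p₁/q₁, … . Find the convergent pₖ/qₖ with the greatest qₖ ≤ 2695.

92449/2580

√1284 = [35; 1, 4, 1, 70, …] (period length 4).
Convergents:
  p_0/q_0 = 35/1
  p_1/q_1 = 36/1
  p_2/q_2 = 179/5
  p_3/q_3 = 215/6
  p_4/q_4 = 15229/425
  p_5/q_5 = 15444/431
  p_6/q_6 = 77005/2149
  p_7/q_7 = 92449/2580
  p_8/q_8 = 6548435/182749
q_7 = 2580 ≤ 2695 < 182749 = q_8, so the answer is 92449/2580.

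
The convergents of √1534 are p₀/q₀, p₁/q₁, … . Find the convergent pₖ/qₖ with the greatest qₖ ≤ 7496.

√1534 = [39; 6, 78, …] (period length 2).
Convergents:
  p_0/q_0 = 39/1
  p_1/q_1 = 235/6
  p_2/q_2 = 18369/469
  p_3/q_3 = 110449/2820
  p_4/q_4 = 8633391/220429
q_3 = 2820 ≤ 7496 < 220429 = q_4, so the answer is 110449/2820.

110449/2820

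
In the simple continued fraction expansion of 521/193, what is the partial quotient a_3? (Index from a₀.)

3

521 = 2·193 + 135   →  a_0 = 2
193 = 1·135 + 58   →  a_1 = 1
135 = 2·58 + 19   →  a_2 = 2
58 = 3·19 + 1   →  a_3 = 3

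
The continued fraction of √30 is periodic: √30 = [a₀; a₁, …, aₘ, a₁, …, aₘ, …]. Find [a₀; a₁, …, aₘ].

[5; 2, 10]

a₀ = ⌊√30⌋ = 5.
With m₀=0, d₀=1 and mₖ₊₁ = dₖaₖ − mₖ, dₖ₊₁ = (n − mₖ₊₁²)/dₖ, aₖ₊₁ = ⌊(a₀+mₖ₊₁)/dₖ₊₁⌋:
  k=1: m=5, d=5, a=2
  k=2: m=5, d=1, a=10
d=1 and a=2a₀=10 at k=2, so the next step gives (m, d) = (5, 5) again — its k=1 value — and the period has length 2.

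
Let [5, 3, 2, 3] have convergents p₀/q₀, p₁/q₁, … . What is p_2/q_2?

Using pₖ = aₖpₖ₋₁ + pₖ₋₂, qₖ = aₖqₖ₋₁ + qₖ₋₂ (with p₋₁=1, p₋₂=0, q₋₁=0, q₋₂=1):
  k=0: a=5, p=5, q=1
  k=1: a=3, p=16, q=3
  k=2: a=2, p=37, q=7

37/7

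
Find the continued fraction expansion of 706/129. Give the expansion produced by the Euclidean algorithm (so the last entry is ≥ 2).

[5; 2, 8, 1, 2, 2]

706 = 5·129 + 61
129 = 2·61 + 7
61 = 8·7 + 5
7 = 1·5 + 2
5 = 2·2 + 1
2 = 2·1 + 0  (stop)
So 706/129 = [5; 2, 8, 1, 2, 2].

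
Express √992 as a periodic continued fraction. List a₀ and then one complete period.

[31; 2, 62]

a₀ = ⌊√992⌋ = 31.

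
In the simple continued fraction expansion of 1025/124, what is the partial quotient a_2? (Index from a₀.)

1025 = 8·124 + 33   →  a_0 = 8
124 = 3·33 + 25   →  a_1 = 3
33 = 1·25 + 8   →  a_2 = 1

1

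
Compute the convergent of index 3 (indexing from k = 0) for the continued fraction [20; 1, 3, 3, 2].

270/13

Using pₖ = aₖpₖ₋₁ + pₖ₋₂, qₖ = aₖqₖ₋₁ + qₖ₋₂ (with p₋₁=1, p₋₂=0, q₋₁=0, q₋₂=1):
  k=0: a=20, p=20, q=1
  k=1: a=1, p=21, q=1
  k=2: a=3, p=83, q=4
  k=3: a=3, p=270, q=13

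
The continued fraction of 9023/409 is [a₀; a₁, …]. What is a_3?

9023 = 22·409 + 25   →  a_0 = 22
409 = 16·25 + 9   →  a_1 = 16
25 = 2·9 + 7   →  a_2 = 2
9 = 1·7 + 2   →  a_3 = 1

1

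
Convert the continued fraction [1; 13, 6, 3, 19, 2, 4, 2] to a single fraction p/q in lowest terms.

106341/98830

Fold from the inside: start with 2/1.
  4 + 1/2 = 9/2
  2 + 2/9 = 20/9
  19 + 9/20 = 389/20
  3 + 20/389 = 1187/389
  6 + 389/1187 = 7511/1187
  13 + 1187/7511 = 98830/7511
  1 + 7511/98830 = 106341/98830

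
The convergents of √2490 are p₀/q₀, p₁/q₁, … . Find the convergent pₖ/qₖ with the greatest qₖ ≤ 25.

499/10

√2490 = [49; 1, 8, 1, 98, …] (period length 4).
Convergents:
  p_0/q_0 = 49/1
  p_1/q_1 = 50/1
  p_2/q_2 = 449/9
  p_3/q_3 = 499/10
  p_4/q_4 = 49351/989
q_3 = 10 ≤ 25 < 989 = q_4, so the answer is 499/10.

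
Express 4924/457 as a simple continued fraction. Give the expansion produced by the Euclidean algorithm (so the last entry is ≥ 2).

[10; 1, 3, 2, 3, 2, 6]

4924 = 10·457 + 354
457 = 1·354 + 103
354 = 3·103 + 45
103 = 2·45 + 13
45 = 3·13 + 6
13 = 2·6 + 1
6 = 6·1 + 0  (stop)
So 4924/457 = [10; 1, 3, 2, 3, 2, 6].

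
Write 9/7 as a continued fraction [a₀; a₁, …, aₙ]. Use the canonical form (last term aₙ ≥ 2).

[1; 3, 2]

9 = 1×7 + 2
7 = 3×2 + 1
2 = 2×1 + 0  (stop)
So 9/7 = [1; 3, 2].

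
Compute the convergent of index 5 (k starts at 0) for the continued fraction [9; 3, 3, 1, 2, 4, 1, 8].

1461/157

Using pₖ = aₖpₖ₋₁ + pₖ₋₂, qₖ = aₖqₖ₋₁ + qₖ₋₂ (with p₋₁=1, p₋₂=0, q₋₁=0, q₋₂=1):
  k=0: a=9, p=9, q=1
  k=1: a=3, p=28, q=3
  k=2: a=3, p=93, q=10
  k=3: a=1, p=121, q=13
  k=4: a=2, p=335, q=36
  k=5: a=4, p=1461, q=157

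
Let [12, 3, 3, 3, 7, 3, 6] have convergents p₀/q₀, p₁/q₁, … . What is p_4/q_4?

Using pₖ = aₖpₖ₋₁ + pₖ₋₂, qₖ = aₖqₖ₋₁ + qₖ₋₂ (with p₋₁=1, p₋₂=0, q₋₁=0, q₋₂=1):
  k=0: a=12, p=12, q=1
  k=1: a=3, p=37, q=3
  k=2: a=3, p=123, q=10
  k=3: a=3, p=406, q=33
  k=4: a=7, p=2965, q=241

2965/241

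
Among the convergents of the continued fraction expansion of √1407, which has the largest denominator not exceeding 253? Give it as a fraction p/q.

3751/100

√1407 = [37; 1, 1, 24, 1, 1, 74, …] (period length 6).
Convergents:
  p_0/q_0 = 37/1
  p_1/q_1 = 38/1
  p_2/q_2 = 75/2
  p_3/q_3 = 1838/49
  p_4/q_4 = 1913/51
  p_5/q_5 = 3751/100
  p_6/q_6 = 279487/7451
q_5 = 100 ≤ 253 < 7451 = q_6, so the answer is 3751/100.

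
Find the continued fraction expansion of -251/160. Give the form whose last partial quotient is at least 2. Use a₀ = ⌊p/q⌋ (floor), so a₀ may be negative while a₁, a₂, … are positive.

[-2; 2, 3, 7, 3]

-251 = -2·160 + 69
160 = 2·69 + 22
69 = 3·22 + 3
22 = 7·3 + 1
3 = 3·1 + 0  (stop)
So -251/160 = [-2; 2, 3, 7, 3].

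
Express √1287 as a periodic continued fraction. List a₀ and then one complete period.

a₀ = ⌊√1287⌋ = 35.
With m₀=0, d₀=1 and mₖ₊₁ = dₖaₖ − mₖ, dₖ₊₁ = (n − mₖ₊₁²)/dₖ, aₖ₊₁ = ⌊(a₀+mₖ₊₁)/dₖ₊₁⌋:
  k=1: m=35, d=62, a=1
  k=2: m=27, d=9, a=6
  k=3: m=27, d=62, a=1
  k=4: m=35, d=1, a=70
d=1 and a=2a₀=70 at k=4, so the next step gives (m, d) = (35, 62) again — its k=1 value — and the period has length 4.

[35; 1, 6, 1, 70]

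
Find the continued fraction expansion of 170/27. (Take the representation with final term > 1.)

170 = 6×27 + 8
27 = 3×8 + 3
8 = 2×3 + 2
3 = 1×2 + 1
2 = 2×1 + 0  (stop)
So 170/27 = [6; 3, 2, 1, 2].

[6; 3, 2, 1, 2]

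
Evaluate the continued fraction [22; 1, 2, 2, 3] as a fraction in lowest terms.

545/24

Fold from the inside: start with 3/1.
  2 + 1/3 = 7/3
  2 + 3/7 = 17/7
  1 + 7/17 = 24/17
  22 + 17/24 = 545/24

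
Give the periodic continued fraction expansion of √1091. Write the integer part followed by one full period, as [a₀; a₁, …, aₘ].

a₀ = ⌊√1091⌋ = 33.
With m₀=0, d₀=1 and mₖ₊₁ = dₖaₖ − mₖ, dₖ₊₁ = (n − mₖ₊₁²)/dₖ, aₖ₊₁ = ⌊(a₀+mₖ₊₁)/dₖ₊₁⌋:
  k=1: m=33, d=2, a=33
  k=2: m=33, d=1, a=66
d=1 and a=2a₀=66 at k=2, so the next step gives (m, d) = (33, 2) again — its k=1 value — and the period has length 2.

[33; 33, 66]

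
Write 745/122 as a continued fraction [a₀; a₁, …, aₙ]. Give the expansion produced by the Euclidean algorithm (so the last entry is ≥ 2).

[6; 9, 2, 1, 1, 2]

745 = 6*122 + 13
122 = 9*13 + 5
13 = 2*5 + 3
5 = 1*3 + 2
3 = 1*2 + 1
2 = 2*1 + 0  (stop)
So 745/122 = [6; 9, 2, 1, 1, 2].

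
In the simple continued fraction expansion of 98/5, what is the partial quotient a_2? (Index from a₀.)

1

98 = 19·5 + 3   →  a_0 = 19
5 = 1·3 + 2   →  a_1 = 1
3 = 1·2 + 1   →  a_2 = 1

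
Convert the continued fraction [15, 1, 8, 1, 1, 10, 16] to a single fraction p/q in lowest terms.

Using pₖ = aₖpₖ₋₁ + pₖ₋₂ and qₖ = aₖqₖ₋₁ + qₖ₋₂:
  k=0: a=15, p=15, q=1
  k=1: a=1, p=16, q=1
  k=2: a=8, p=143, q=9
  k=3: a=1, p=159, q=10
  k=4: a=1, p=302, q=19
  k=5: a=10, p=3179, q=200
  k=6: a=16, p=51166, q=3219

51166/3219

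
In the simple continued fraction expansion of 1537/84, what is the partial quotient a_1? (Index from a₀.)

1537 = 18·84 + 25   →  a_0 = 18
84 = 3·25 + 9   →  a_1 = 3

3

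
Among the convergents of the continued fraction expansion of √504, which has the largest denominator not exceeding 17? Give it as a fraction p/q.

202/9

√504 = [22; 2, 4, 2, 44, …] (period length 4).
Convergents:
  p_0/q_0 = 22/1
  p_1/q_1 = 45/2
  p_2/q_2 = 202/9
  p_3/q_3 = 449/20
q_2 = 9 ≤ 17 < 20 = q_3, so the answer is 202/9.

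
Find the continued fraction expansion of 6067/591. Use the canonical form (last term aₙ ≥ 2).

[10; 3, 1, 3, 4, 9]

6067 = 10×591 + 157
591 = 3×157 + 120
157 = 1×120 + 37
120 = 3×37 + 9
37 = 4×9 + 1
9 = 9×1 + 0  (stop)
So 6067/591 = [10; 3, 1, 3, 4, 9].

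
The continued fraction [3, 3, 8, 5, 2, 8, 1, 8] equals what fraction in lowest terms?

78465/23632

Fold from the inside: start with 8/1.
  1 + 1/8 = 9/8
  8 + 8/9 = 80/9
  2 + 9/80 = 169/80
  5 + 80/169 = 925/169
  8 + 169/925 = 7569/925
  3 + 925/7569 = 23632/7569
  3 + 7569/23632 = 78465/23632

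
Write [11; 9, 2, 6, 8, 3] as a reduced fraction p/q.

Using pₖ = aₖpₖ₋₁ + pₖ₋₂ and qₖ = aₖqₖ₋₁ + qₖ₋₂:
  k=0: a=11, p=11, q=1
  k=1: a=9, p=100, q=9
  k=2: a=2, p=211, q=19
  k=3: a=6, p=1366, q=123
  k=4: a=8, p=11139, q=1003
  k=5: a=3, p=34783, q=3132

34783/3132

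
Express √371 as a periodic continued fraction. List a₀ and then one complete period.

[19; 3, 1, 4, 1, 3, 38]

a₀ = ⌊√371⌋ = 19.
With m₀=0, d₀=1 and mₖ₊₁ = dₖaₖ − mₖ, dₖ₊₁ = (n − mₖ₊₁²)/dₖ, aₖ₊₁ = ⌊(a₀+mₖ₊₁)/dₖ₊₁⌋:
  k=1: m=19, d=10, a=3
  k=2: m=11, d=25, a=1
  k=3: m=14, d=7, a=4
  k=4: m=14, d=25, a=1
  k=5: m=11, d=10, a=3
  k=6: m=19, d=1, a=38
d=1 and a=2a₀=38 at k=6, so the next step gives (m, d) = (19, 10) again — its k=1 value — and the period has length 6.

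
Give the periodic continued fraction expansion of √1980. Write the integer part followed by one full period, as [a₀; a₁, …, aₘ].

[44; 2, 88]

a₀ = ⌊√1980⌋ = 44.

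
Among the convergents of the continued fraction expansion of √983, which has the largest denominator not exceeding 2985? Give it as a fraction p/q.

83618/2667

√983 = [31; 2, 1, 5, 31, 5, 1, 2, 62, …] (period length 8).
Convergents:
  p_0/q_0 = 31/1
  p_1/q_1 = 63/2
  p_2/q_2 = 94/3
  p_3/q_3 = 533/17
  p_4/q_4 = 16617/530
  p_5/q_5 = 83618/2667
  p_6/q_6 = 100235/3197
q_5 = 2667 ≤ 2985 < 3197 = q_6, so the answer is 83618/2667.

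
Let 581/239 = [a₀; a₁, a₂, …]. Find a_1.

2

581 = 2·239 + 103   →  a_0 = 2
239 = 2·103 + 33   →  a_1 = 2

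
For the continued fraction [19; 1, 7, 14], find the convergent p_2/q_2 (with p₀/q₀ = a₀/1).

159/8

Using pₖ = aₖpₖ₋₁ + pₖ₋₂, qₖ = aₖqₖ₋₁ + qₖ₋₂ (with p₋₁=1, p₋₂=0, q₋₁=0, q₋₂=1):
  k=0: a=19, p=19, q=1
  k=1: a=1, p=20, q=1
  k=2: a=7, p=159, q=8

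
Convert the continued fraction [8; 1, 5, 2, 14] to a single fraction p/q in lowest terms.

Fold from the inside: start with 14/1.
  2 + 1/14 = 29/14
  5 + 14/29 = 159/29
  1 + 29/159 = 188/159
  8 + 159/188 = 1663/188

1663/188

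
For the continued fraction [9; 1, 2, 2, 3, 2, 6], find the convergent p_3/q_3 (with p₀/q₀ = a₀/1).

Using pₖ = aₖpₖ₋₁ + pₖ₋₂, qₖ = aₖqₖ₋₁ + qₖ₋₂ (with p₋₁=1, p₋₂=0, q₋₁=0, q₋₂=1):
  k=0: a=9, p=9, q=1
  k=1: a=1, p=10, q=1
  k=2: a=2, p=29, q=3
  k=3: a=2, p=68, q=7

68/7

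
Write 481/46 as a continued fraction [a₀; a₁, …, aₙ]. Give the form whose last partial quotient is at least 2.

[10; 2, 5, 4]

481 = 10*46 + 21
46 = 2*21 + 4
21 = 5*4 + 1
4 = 4*1 + 0  (stop)
So 481/46 = [10; 2, 5, 4].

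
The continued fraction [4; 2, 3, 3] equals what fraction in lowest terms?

102/23

Using pₖ = aₖpₖ₋₁ + pₖ₋₂ and qₖ = aₖqₖ₋₁ + qₖ₋₂:
  k=0: a=4, p=4, q=1
  k=1: a=2, p=9, q=2
  k=2: a=3, p=31, q=7
  k=3: a=3, p=102, q=23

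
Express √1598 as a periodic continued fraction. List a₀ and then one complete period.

[39; 1, 38, 1, 78]

a₀ = ⌊√1598⌋ = 39.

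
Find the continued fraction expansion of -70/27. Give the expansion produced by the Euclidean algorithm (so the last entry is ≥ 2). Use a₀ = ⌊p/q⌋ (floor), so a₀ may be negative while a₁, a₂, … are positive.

[-3; 2, 2, 5]

-70 = -3×27 + 11
27 = 2×11 + 5
11 = 2×5 + 1
5 = 5×1 + 0  (stop)
So -70/27 = [-3; 2, 2, 5].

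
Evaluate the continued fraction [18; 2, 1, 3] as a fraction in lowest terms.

202/11

Fold from the inside: start with 3/1.
  1 + 1/3 = 4/3
  2 + 3/4 = 11/4
  18 + 4/11 = 202/11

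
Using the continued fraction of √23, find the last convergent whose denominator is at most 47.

211/44

√23 = [4; 1, 3, 1, 8, …] (period length 4).
Convergents:
  p_0/q_0 = 4/1
  p_1/q_1 = 5/1
  p_2/q_2 = 19/4
  p_3/q_3 = 24/5
  p_4/q_4 = 211/44
  p_5/q_5 = 235/49
q_4 = 44 ≤ 47 < 49 = q_5, so the answer is 211/44.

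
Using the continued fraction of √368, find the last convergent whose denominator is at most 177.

1151/60

√368 = [19; 5, 2, 5, 38, …] (period length 4).
Convergents:
  p_0/q_0 = 19/1
  p_1/q_1 = 96/5
  p_2/q_2 = 211/11
  p_3/q_3 = 1151/60
  p_4/q_4 = 43949/2291
q_3 = 60 ≤ 177 < 2291 = q_4, so the answer is 1151/60.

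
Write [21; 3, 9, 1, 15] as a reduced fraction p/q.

10512/493

Fold from the inside: start with 15/1.
  1 + 1/15 = 16/15
  9 + 15/16 = 159/16
  3 + 16/159 = 493/159
  21 + 159/493 = 10512/493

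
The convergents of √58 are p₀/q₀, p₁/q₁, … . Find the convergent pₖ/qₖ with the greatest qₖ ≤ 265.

√58 = [7; 1, 1, 1, 1, 1, 1, 14, …] (period length 7).
Convergents:
  p_0/q_0 = 7/1
  p_1/q_1 = 8/1
  p_2/q_2 = 15/2
  p_3/q_3 = 23/3
  p_4/q_4 = 38/5
  p_5/q_5 = 61/8
  p_6/q_6 = 99/13
  p_7/q_7 = 1447/190
  p_8/q_8 = 1546/203
  p_9/q_9 = 2993/393
q_8 = 203 ≤ 265 < 393 = q_9, so the answer is 1546/203.

1546/203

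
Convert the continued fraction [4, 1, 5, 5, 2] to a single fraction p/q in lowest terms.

329/68

Using pₖ = aₖpₖ₋₁ + pₖ₋₂ and qₖ = aₖqₖ₋₁ + qₖ₋₂:
  k=0: a=4, p=4, q=1
  k=1: a=1, p=5, q=1
  k=2: a=5, p=29, q=6
  k=3: a=5, p=150, q=31
  k=4: a=2, p=329, q=68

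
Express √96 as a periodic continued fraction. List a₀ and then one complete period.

a₀ = ⌊√96⌋ = 9.
With m₀=0, d₀=1 and mₖ₊₁ = dₖaₖ − mₖ, dₖ₊₁ = (n − mₖ₊₁²)/dₖ, aₖ₊₁ = ⌊(a₀+mₖ₊₁)/dₖ₊₁⌋:
  k=1: m=9, d=15, a=1
  k=2: m=6, d=4, a=3
  k=3: m=6, d=15, a=1
  k=4: m=9, d=1, a=18
d=1 and a=2a₀=18 at k=4, so the next step gives (m, d) = (9, 15) again — its k=1 value — and the period has length 4.

[9; 1, 3, 1, 18]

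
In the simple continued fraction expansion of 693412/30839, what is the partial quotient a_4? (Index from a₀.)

693412 = 22·30839 + 14954   →  a_0 = 22
30839 = 2·14954 + 931   →  a_1 = 2
14954 = 16·931 + 58   →  a_2 = 16
931 = 16·58 + 3   →  a_3 = 16
58 = 19·3 + 1   →  a_4 = 19

19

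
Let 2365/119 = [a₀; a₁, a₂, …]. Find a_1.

1

2365 = 19·119 + 104   →  a_0 = 19
119 = 1·104 + 15   →  a_1 = 1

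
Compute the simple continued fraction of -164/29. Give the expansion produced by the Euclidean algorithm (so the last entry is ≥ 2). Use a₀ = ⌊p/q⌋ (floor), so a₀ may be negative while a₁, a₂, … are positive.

[-6; 2, 1, 9]

-164 = -6·29 + 10
29 = 2·10 + 9
10 = 1·9 + 1
9 = 9·1 + 0  (stop)
So -164/29 = [-6; 2, 1, 9].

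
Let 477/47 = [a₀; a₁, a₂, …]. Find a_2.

477 = 10·47 + 7   →  a_0 = 10
47 = 6·7 + 5   →  a_1 = 6
7 = 1·5 + 2   →  a_2 = 1

1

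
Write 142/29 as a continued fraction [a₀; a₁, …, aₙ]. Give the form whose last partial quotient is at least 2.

142 = 4×29 + 26
29 = 1×26 + 3
26 = 8×3 + 2
3 = 1×2 + 1
2 = 2×1 + 0  (stop)
So 142/29 = [4; 1, 8, 1, 2].

[4; 1, 8, 1, 2]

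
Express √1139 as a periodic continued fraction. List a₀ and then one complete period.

a₀ = ⌊√1139⌋ = 33.
With m₀=0, d₀=1 and mₖ₊₁ = dₖaₖ − mₖ, dₖ₊₁ = (n − mₖ₊₁²)/dₖ, aₖ₊₁ = ⌊(a₀+mₖ₊₁)/dₖ₊₁⌋:
  k=1: m=33, d=50, a=1
  k=2: m=17, d=17, a=2
  k=3: m=17, d=50, a=1
  k=4: m=33, d=1, a=66
d=1 and a=2a₀=66 at k=4, so the next step gives (m, d) = (33, 50) again — its k=1 value — and the period has length 4.

[33; 1, 2, 1, 66]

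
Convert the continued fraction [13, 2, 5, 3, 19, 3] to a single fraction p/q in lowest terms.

27762/2063

Fold from the inside: start with 3/1.
  19 + 1/3 = 58/3
  3 + 3/58 = 177/58
  5 + 58/177 = 943/177
  2 + 177/943 = 2063/943
  13 + 943/2063 = 27762/2063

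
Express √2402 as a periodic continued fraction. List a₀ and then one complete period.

[49; 98]

a₀ = ⌊√2402⌋ = 49.
With m₀=0, d₀=1 and mₖ₊₁ = dₖaₖ − mₖ, dₖ₊₁ = (n − mₖ₊₁²)/dₖ, aₖ₊₁ = ⌊(a₀+mₖ₊₁)/dₖ₊₁⌋:
  k=1: m=49, d=1, a=98
d=1 and a=2a₀=98 at k=1, so the next step gives (m, d) = (49, 1) again — its k=1 value — and the period has length 1.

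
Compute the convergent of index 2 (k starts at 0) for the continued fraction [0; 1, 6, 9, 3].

6/7

Using pₖ = aₖpₖ₋₁ + pₖ₋₂, qₖ = aₖqₖ₋₁ + qₖ₋₂ (with p₋₁=1, p₋₂=0, q₋₁=0, q₋₂=1):
  k=0: a=0, p=0, q=1
  k=1: a=1, p=1, q=1
  k=2: a=6, p=6, q=7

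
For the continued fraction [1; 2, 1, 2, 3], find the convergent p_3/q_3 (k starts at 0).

11/8

Using pₖ = aₖpₖ₋₁ + pₖ₋₂, qₖ = aₖqₖ₋₁ + qₖ₋₂ (with p₋₁=1, p₋₂=0, q₋₁=0, q₋₂=1):
  k=0: a=1, p=1, q=1
  k=1: a=2, p=3, q=2
  k=2: a=1, p=4, q=3
  k=3: a=2, p=11, q=8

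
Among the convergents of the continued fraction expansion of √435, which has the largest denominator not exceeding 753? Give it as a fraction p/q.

√435 = [20; 1, 5, 1, 40, …] (period length 4).
Convergents:
  p_0/q_0 = 20/1
  p_1/q_1 = 21/1
  p_2/q_2 = 125/6
  p_3/q_3 = 146/7
  p_4/q_4 = 5965/286
  p_5/q_5 = 6111/293
  p_6/q_6 = 36520/1751
q_5 = 293 ≤ 753 < 1751 = q_6, so the answer is 6111/293.

6111/293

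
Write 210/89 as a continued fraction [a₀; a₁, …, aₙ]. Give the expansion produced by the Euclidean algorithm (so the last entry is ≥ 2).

[2; 2, 1, 3, 1, 1, 3]

210 = 2*89 + 32
89 = 2*32 + 25
32 = 1*25 + 7
25 = 3*7 + 4
7 = 1*4 + 3
4 = 1*3 + 1
3 = 3*1 + 0  (stop)
So 210/89 = [2; 2, 1, 3, 1, 1, 3].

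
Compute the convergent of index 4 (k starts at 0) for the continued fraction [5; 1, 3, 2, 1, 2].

75/13

Using pₖ = aₖpₖ₋₁ + pₖ₋₂, qₖ = aₖqₖ₋₁ + qₖ₋₂ (with p₋₁=1, p₋₂=0, q₋₁=0, q₋₂=1):
  k=0: a=5, p=5, q=1
  k=1: a=1, p=6, q=1
  k=2: a=3, p=23, q=4
  k=3: a=2, p=52, q=9
  k=4: a=1, p=75, q=13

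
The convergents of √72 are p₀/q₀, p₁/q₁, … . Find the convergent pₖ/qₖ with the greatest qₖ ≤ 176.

√72 = [8; 2, 16, …] (period length 2).
Convergents:
  p_0/q_0 = 8/1
  p_1/q_1 = 17/2
  p_2/q_2 = 280/33
  p_3/q_3 = 577/68
  p_4/q_4 = 9512/1121
q_3 = 68 ≤ 176 < 1121 = q_4, so the answer is 577/68.

577/68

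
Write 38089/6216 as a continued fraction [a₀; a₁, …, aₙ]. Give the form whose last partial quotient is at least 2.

[6; 7, 1, 5, 5, 8, 3]

38089 = 6×6216 + 793
6216 = 7×793 + 665
793 = 1×665 + 128
665 = 5×128 + 25
128 = 5×25 + 3
25 = 8×3 + 1
3 = 3×1 + 0  (stop)
So 38089/6216 = [6; 7, 1, 5, 5, 8, 3].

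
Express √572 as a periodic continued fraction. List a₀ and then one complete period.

a₀ = ⌊√572⌋ = 23.

[23; 1, 10, 1, 46]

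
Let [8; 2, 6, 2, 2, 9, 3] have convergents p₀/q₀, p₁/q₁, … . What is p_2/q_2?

110/13

Using pₖ = aₖpₖ₋₁ + pₖ₋₂, qₖ = aₖqₖ₋₁ + qₖ₋₂ (with p₋₁=1, p₋₂=0, q₋₁=0, q₋₂=1):
  k=0: a=8, p=8, q=1
  k=1: a=2, p=17, q=2
  k=2: a=6, p=110, q=13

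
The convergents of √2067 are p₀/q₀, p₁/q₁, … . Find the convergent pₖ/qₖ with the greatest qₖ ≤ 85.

1273/28

√2067 = [45; 2, 6, 2, 90, …] (period length 4).
Convergents:
  p_0/q_0 = 45/1
  p_1/q_1 = 91/2
  p_2/q_2 = 591/13
  p_3/q_3 = 1273/28
  p_4/q_4 = 115161/2533
q_3 = 28 ≤ 85 < 2533 = q_4, so the answer is 1273/28.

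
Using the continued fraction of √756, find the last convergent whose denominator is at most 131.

√756 = [27; 2, 54, …] (period length 2).
Convergents:
  p_0/q_0 = 27/1
  p_1/q_1 = 55/2
  p_2/q_2 = 2997/109
  p_3/q_3 = 6049/220
q_2 = 109 ≤ 131 < 220 = q_3, so the answer is 2997/109.

2997/109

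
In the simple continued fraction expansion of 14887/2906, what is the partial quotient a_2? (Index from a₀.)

7

14887 = 5·2906 + 357   →  a_0 = 5
2906 = 8·357 + 50   →  a_1 = 8
357 = 7·50 + 7   →  a_2 = 7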